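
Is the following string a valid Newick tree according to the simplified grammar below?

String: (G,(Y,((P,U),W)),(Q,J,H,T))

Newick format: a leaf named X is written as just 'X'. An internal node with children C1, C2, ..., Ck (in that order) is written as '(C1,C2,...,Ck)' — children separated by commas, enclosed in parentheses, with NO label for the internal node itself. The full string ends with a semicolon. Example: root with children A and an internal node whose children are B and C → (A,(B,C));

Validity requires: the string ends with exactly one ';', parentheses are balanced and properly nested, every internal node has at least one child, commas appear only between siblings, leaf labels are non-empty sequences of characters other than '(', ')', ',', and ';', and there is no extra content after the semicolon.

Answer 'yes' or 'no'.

Input: (G,(Y,((P,U),W)),(Q,J,H,T))
Paren balance: 5 '(' vs 5 ')' OK
Ends with single ';': False
Full parse: FAILS (must end with ;)
Valid: False

Answer: no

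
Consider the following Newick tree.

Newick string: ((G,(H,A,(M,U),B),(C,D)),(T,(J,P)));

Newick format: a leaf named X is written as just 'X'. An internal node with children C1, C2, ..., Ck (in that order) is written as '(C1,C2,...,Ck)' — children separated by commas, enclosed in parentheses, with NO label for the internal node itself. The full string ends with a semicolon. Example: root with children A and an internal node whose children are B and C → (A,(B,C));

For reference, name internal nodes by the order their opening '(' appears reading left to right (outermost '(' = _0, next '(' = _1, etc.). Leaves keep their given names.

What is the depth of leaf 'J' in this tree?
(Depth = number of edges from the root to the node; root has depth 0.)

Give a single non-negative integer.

Newick: ((G,(H,A,(M,U),B),(C,D)),(T,(J,P)));
Naming internals by '(' encounter order: outermost '(' = _0, next = _1, ...
Query node: J
Path from root: _0 -> _5 -> _6 -> J
Depth of J: 3 (number of edges from root)

Answer: 3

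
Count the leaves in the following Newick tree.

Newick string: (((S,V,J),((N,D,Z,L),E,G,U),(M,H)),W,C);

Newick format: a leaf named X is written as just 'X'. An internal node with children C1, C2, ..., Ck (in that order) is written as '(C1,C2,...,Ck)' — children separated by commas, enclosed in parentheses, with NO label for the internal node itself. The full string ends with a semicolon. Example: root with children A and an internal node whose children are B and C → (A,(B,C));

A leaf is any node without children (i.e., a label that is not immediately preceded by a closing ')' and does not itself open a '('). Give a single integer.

Answer: 14

Derivation:
Newick: (((S,V,J),((N,D,Z,L),E,G,U),(M,H)),W,C);
Scan left-to-right; a leaf is any maximal label run not followed by '(':
  pos 3: leaf 'S' → count = 1
  pos 5: leaf 'V' → count = 2
  pos 7: leaf 'J' → count = 3
  pos 12: leaf 'N' → count = 4
  pos 14: leaf 'D' → count = 5
  pos 16: leaf 'Z' → count = 6
  pos 18: leaf 'L' → count = 7
  pos 21: leaf 'E' → count = 8
  pos 23: leaf 'G' → count = 9
  pos 25: leaf 'U' → count = 10
  pos 29: leaf 'M' → count = 11
  pos 31: leaf 'H' → count = 12
  pos 35: leaf 'W' → count = 13
  pos 37: leaf 'C' → count = 14
Total leaves: 14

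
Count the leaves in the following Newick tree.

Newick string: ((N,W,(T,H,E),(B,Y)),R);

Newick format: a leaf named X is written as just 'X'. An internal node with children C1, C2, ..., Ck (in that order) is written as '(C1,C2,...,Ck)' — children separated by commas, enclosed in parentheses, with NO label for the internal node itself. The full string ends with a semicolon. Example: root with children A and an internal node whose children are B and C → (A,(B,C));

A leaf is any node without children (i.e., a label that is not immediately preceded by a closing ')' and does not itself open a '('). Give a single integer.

Newick: ((N,W,(T,H,E),(B,Y)),R);
Scan left-to-right; a leaf is any maximal label run not followed by '(':
  pos 2: leaf 'N' → count = 1
  pos 4: leaf 'W' → count = 2
  pos 7: leaf 'T' → count = 3
  pos 9: leaf 'H' → count = 4
  pos 11: leaf 'E' → count = 5
  pos 15: leaf 'B' → count = 6
  pos 17: leaf 'Y' → count = 7
  pos 21: leaf 'R' → count = 8
Total leaves: 8

Answer: 8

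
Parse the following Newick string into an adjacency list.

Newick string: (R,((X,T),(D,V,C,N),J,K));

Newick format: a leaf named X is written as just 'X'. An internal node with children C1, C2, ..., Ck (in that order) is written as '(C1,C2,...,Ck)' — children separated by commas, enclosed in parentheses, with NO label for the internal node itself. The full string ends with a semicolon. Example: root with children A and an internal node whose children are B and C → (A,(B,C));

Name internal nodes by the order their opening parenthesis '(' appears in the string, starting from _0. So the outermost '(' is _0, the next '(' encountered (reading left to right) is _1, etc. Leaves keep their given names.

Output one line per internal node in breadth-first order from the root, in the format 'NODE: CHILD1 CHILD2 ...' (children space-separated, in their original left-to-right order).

Answer: _0: R _1
_1: _2 _3 J K
_2: X T
_3: D V C N

Derivation:
Input: (R,((X,T),(D,V,C,N),J,K));
Scanning left-to-right, naming '(' by encounter order:
  pos 0: '(' -> open internal node _0 (depth 1)
  pos 3: '(' -> open internal node _1 (depth 2)
  pos 4: '(' -> open internal node _2 (depth 3)
  pos 8: ')' -> close internal node _2 (now at depth 2)
  pos 10: '(' -> open internal node _3 (depth 3)
  pos 18: ')' -> close internal node _3 (now at depth 2)
  pos 23: ')' -> close internal node _1 (now at depth 1)
  pos 24: ')' -> close internal node _0 (now at depth 0)
Total internal nodes: 4
BFS adjacency from root:
  _0: R _1
  _1: _2 _3 J K
  _2: X T
  _3: D V C N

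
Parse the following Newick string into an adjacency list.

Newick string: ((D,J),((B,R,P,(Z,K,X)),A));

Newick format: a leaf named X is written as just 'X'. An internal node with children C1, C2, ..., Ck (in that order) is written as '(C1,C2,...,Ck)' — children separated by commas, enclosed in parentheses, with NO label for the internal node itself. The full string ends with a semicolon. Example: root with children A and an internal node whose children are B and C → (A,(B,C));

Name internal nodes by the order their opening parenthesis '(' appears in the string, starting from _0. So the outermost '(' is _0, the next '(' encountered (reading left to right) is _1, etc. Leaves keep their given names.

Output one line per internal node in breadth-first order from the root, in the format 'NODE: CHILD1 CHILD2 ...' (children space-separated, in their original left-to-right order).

Answer: _0: _1 _2
_1: D J
_2: _3 A
_3: B R P _4
_4: Z K X

Derivation:
Input: ((D,J),((B,R,P,(Z,K,X)),A));
Scanning left-to-right, naming '(' by encounter order:
  pos 0: '(' -> open internal node _0 (depth 1)
  pos 1: '(' -> open internal node _1 (depth 2)
  pos 5: ')' -> close internal node _1 (now at depth 1)
  pos 7: '(' -> open internal node _2 (depth 2)
  pos 8: '(' -> open internal node _3 (depth 3)
  pos 15: '(' -> open internal node _4 (depth 4)
  pos 21: ')' -> close internal node _4 (now at depth 3)
  pos 22: ')' -> close internal node _3 (now at depth 2)
  pos 25: ')' -> close internal node _2 (now at depth 1)
  pos 26: ')' -> close internal node _0 (now at depth 0)
Total internal nodes: 5
BFS adjacency from root:
  _0: _1 _2
  _1: D J
  _2: _3 A
  _3: B R P _4
  _4: Z K X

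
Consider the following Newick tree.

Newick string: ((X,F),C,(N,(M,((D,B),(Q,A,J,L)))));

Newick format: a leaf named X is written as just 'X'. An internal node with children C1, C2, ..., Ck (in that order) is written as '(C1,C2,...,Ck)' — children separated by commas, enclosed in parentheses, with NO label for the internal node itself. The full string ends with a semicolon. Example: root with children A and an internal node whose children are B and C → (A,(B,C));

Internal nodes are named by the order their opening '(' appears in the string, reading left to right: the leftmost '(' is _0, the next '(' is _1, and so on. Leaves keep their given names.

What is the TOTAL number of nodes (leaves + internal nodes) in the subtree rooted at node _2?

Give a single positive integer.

Answer: 13

Derivation:
Newick: ((X,F),C,(N,(M,((D,B),(Q,A,J,L)))));
Locate _2: it is the '(' at position 9 (the 3rd '(' reading left to right).
Query: subtree rooted at _2
_2: subtree_size = 1 + 12
  N: subtree_size = 1 + 0
  _3: subtree_size = 1 + 10
    M: subtree_size = 1 + 0
    _4: subtree_size = 1 + 8
      _5: subtree_size = 1 + 2
        D: subtree_size = 1 + 0
        B: subtree_size = 1 + 0
      _6: subtree_size = 1 + 4
        Q: subtree_size = 1 + 0
        A: subtree_size = 1 + 0
        J: subtree_size = 1 + 0
        L: subtree_size = 1 + 0
Total subtree size of _2: 13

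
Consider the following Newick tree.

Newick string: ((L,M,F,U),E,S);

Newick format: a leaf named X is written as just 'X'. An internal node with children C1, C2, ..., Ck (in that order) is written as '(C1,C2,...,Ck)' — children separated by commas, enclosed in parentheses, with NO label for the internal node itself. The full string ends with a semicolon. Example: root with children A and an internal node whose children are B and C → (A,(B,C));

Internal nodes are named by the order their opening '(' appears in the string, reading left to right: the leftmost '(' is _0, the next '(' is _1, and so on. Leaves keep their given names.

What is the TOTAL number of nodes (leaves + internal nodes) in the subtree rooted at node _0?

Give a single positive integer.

Answer: 8

Derivation:
Newick: ((L,M,F,U),E,S);
Locate _0: it is the '(' at position 0 (the 1st '(' reading left to right).
Query: subtree rooted at _0
_0: subtree_size = 1 + 7
  _1: subtree_size = 1 + 4
    L: subtree_size = 1 + 0
    M: subtree_size = 1 + 0
    F: subtree_size = 1 + 0
    U: subtree_size = 1 + 0
  E: subtree_size = 1 + 0
  S: subtree_size = 1 + 0
Total subtree size of _0: 8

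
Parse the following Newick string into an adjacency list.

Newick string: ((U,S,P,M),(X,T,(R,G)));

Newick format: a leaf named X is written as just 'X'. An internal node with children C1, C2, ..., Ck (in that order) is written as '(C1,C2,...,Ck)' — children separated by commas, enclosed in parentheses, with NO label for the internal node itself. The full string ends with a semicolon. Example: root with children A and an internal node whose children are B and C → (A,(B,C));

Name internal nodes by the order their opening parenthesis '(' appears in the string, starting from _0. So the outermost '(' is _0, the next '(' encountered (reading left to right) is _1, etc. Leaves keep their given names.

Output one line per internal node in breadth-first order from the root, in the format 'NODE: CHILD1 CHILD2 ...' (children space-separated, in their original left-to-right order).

Answer: _0: _1 _2
_1: U S P M
_2: X T _3
_3: R G

Derivation:
Input: ((U,S,P,M),(X,T,(R,G)));
Scanning left-to-right, naming '(' by encounter order:
  pos 0: '(' -> open internal node _0 (depth 1)
  pos 1: '(' -> open internal node _1 (depth 2)
  pos 9: ')' -> close internal node _1 (now at depth 1)
  pos 11: '(' -> open internal node _2 (depth 2)
  pos 16: '(' -> open internal node _3 (depth 3)
  pos 20: ')' -> close internal node _3 (now at depth 2)
  pos 21: ')' -> close internal node _2 (now at depth 1)
  pos 22: ')' -> close internal node _0 (now at depth 0)
Total internal nodes: 4
BFS adjacency from root:
  _0: _1 _2
  _1: U S P M
  _2: X T _3
  _3: R G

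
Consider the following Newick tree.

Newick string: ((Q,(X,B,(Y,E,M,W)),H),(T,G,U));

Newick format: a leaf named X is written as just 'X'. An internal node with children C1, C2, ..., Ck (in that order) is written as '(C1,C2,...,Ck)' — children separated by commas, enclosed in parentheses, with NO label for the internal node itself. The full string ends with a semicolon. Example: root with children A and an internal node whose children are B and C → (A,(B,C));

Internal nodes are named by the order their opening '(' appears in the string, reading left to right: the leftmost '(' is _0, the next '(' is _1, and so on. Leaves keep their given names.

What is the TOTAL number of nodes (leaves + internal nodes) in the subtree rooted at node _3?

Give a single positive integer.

Answer: 5

Derivation:
Newick: ((Q,(X,B,(Y,E,M,W)),H),(T,G,U));
Locate _3: it is the '(' at position 9 (the 4th '(' reading left to right).
Query: subtree rooted at _3
_3: subtree_size = 1 + 4
  Y: subtree_size = 1 + 0
  E: subtree_size = 1 + 0
  M: subtree_size = 1 + 0
  W: subtree_size = 1 + 0
Total subtree size of _3: 5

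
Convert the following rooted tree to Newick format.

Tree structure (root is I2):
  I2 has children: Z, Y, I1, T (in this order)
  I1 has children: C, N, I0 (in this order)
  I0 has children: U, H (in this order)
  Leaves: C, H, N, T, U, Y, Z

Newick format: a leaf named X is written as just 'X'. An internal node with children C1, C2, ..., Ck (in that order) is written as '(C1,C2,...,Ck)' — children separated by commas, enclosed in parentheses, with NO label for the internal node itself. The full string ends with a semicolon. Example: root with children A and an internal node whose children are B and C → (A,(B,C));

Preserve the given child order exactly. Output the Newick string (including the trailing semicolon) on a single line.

Answer: (Z,Y,(C,N,(U,H)),T);

Derivation:
internal I2 with children ['Z', 'Y', 'I1', 'T']
  leaf 'Z' → 'Z'
  leaf 'Y' → 'Y'
  internal I1 with children ['C', 'N', 'I0']
    leaf 'C' → 'C'
    leaf 'N' → 'N'
    internal I0 with children ['U', 'H']
      leaf 'U' → 'U'
      leaf 'H' → 'H'
    → '(U,H)'
  → '(C,N,(U,H))'
  leaf 'T' → 'T'
→ '(Z,Y,(C,N,(U,H)),T)'
Final: (Z,Y,(C,N,(U,H)),T);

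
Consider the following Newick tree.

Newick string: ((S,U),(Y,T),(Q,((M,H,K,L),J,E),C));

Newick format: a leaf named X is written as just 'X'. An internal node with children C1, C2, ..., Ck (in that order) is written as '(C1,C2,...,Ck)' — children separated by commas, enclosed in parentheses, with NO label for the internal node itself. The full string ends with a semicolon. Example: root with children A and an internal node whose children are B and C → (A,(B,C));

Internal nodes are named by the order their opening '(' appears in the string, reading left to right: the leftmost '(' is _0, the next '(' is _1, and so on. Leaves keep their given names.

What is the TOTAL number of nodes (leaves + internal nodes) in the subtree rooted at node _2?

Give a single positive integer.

Newick: ((S,U),(Y,T),(Q,((M,H,K,L),J,E),C));
Locate _2: it is the '(' at position 7 (the 3rd '(' reading left to right).
Query: subtree rooted at _2
_2: subtree_size = 1 + 2
  Y: subtree_size = 1 + 0
  T: subtree_size = 1 + 0
Total subtree size of _2: 3

Answer: 3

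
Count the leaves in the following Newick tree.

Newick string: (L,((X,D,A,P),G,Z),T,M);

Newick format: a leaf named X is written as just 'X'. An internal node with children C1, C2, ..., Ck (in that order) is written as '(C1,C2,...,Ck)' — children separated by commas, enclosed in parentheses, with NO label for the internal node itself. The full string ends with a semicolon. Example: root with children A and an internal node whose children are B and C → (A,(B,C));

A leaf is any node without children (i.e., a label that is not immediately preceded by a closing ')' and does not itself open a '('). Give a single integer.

Answer: 9

Derivation:
Newick: (L,((X,D,A,P),G,Z),T,M);
Scan left-to-right; a leaf is any maximal label run not followed by '(':
  pos 1: leaf 'L' → count = 1
  pos 5: leaf 'X' → count = 2
  pos 7: leaf 'D' → count = 3
  pos 9: leaf 'A' → count = 4
  pos 11: leaf 'P' → count = 5
  pos 14: leaf 'G' → count = 6
  pos 16: leaf 'Z' → count = 7
  pos 19: leaf 'T' → count = 8
  pos 21: leaf 'M' → count = 9
Total leaves: 9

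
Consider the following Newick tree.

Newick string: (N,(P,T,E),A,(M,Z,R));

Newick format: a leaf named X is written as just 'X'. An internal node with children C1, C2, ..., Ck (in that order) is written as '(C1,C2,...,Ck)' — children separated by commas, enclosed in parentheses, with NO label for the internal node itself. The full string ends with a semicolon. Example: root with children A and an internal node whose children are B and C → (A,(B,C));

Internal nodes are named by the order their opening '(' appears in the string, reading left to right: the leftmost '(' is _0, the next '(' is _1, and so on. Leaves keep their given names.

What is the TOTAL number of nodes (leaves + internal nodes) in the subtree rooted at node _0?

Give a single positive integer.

Answer: 11

Derivation:
Newick: (N,(P,T,E),A,(M,Z,R));
Locate _0: it is the '(' at position 0 (the 1st '(' reading left to right).
Query: subtree rooted at _0
_0: subtree_size = 1 + 10
  N: subtree_size = 1 + 0
  _1: subtree_size = 1 + 3
    P: subtree_size = 1 + 0
    T: subtree_size = 1 + 0
    E: subtree_size = 1 + 0
  A: subtree_size = 1 + 0
  _2: subtree_size = 1 + 3
    M: subtree_size = 1 + 0
    Z: subtree_size = 1 + 0
    R: subtree_size = 1 + 0
Total subtree size of _0: 11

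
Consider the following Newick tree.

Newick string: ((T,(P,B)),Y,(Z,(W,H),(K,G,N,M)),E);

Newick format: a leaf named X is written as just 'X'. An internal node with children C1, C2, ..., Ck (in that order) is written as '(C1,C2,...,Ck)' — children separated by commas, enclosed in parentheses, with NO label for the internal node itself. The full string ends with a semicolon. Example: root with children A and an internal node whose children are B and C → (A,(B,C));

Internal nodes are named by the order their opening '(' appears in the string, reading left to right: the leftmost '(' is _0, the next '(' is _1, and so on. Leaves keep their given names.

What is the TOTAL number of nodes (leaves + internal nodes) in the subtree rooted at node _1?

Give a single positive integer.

Newick: ((T,(P,B)),Y,(Z,(W,H),(K,G,N,M)),E);
Locate _1: it is the '(' at position 1 (the 2nd '(' reading left to right).
Query: subtree rooted at _1
_1: subtree_size = 1 + 4
  T: subtree_size = 1 + 0
  _2: subtree_size = 1 + 2
    P: subtree_size = 1 + 0
    B: subtree_size = 1 + 0
Total subtree size of _1: 5

Answer: 5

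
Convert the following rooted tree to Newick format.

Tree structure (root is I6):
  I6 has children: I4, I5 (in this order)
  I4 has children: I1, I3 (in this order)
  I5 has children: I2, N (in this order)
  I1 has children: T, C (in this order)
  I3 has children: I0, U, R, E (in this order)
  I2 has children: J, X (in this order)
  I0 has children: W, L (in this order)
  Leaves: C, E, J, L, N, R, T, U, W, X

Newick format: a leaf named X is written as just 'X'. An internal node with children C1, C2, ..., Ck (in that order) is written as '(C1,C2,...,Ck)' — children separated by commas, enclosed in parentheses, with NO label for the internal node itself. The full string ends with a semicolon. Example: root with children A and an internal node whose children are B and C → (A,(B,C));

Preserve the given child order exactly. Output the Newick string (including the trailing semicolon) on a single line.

internal I6 with children ['I4', 'I5']
  internal I4 with children ['I1', 'I3']
    internal I1 with children ['T', 'C']
      leaf 'T' → 'T'
      leaf 'C' → 'C'
    → '(T,C)'
    internal I3 with children ['I0', 'U', 'R', 'E']
      internal I0 with children ['W', 'L']
        leaf 'W' → 'W'
        leaf 'L' → 'L'
      → '(W,L)'
      leaf 'U' → 'U'
      leaf 'R' → 'R'
      leaf 'E' → 'E'
    → '((W,L),U,R,E)'
  → '((T,C),((W,L),U,R,E))'
  internal I5 with children ['I2', 'N']
    internal I2 with children ['J', 'X']
      leaf 'J' → 'J'
      leaf 'X' → 'X'
    → '(J,X)'
    leaf 'N' → 'N'
  → '((J,X),N)'
→ '(((T,C),((W,L),U,R,E)),((J,X),N))'
Final: (((T,C),((W,L),U,R,E)),((J,X),N));

Answer: (((T,C),((W,L),U,R,E)),((J,X),N));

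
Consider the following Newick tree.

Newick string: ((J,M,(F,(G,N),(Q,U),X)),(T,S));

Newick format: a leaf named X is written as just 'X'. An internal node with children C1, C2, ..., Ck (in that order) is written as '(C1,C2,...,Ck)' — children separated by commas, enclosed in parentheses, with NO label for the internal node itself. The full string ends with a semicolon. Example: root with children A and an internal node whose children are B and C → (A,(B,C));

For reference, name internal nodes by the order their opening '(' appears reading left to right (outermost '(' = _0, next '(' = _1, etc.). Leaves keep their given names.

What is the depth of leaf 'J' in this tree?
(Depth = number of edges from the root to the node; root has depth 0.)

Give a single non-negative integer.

Newick: ((J,M,(F,(G,N),(Q,U),X)),(T,S));
Naming internals by '(' encounter order: outermost '(' = _0, next = _1, ...
Query node: J
Path from root: _0 -> _1 -> J
Depth of J: 2 (number of edges from root)

Answer: 2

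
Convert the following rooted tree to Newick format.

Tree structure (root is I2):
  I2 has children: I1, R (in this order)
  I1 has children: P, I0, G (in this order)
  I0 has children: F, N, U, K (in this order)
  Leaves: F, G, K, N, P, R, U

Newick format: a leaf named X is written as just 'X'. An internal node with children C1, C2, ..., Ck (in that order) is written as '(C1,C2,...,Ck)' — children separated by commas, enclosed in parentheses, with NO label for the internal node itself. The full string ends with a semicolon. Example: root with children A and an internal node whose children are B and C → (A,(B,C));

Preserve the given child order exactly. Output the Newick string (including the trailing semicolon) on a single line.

Answer: ((P,(F,N,U,K),G),R);

Derivation:
internal I2 with children ['I1', 'R']
  internal I1 with children ['P', 'I0', 'G']
    leaf 'P' → 'P'
    internal I0 with children ['F', 'N', 'U', 'K']
      leaf 'F' → 'F'
      leaf 'N' → 'N'
      leaf 'U' → 'U'
      leaf 'K' → 'K'
    → '(F,N,U,K)'
    leaf 'G' → 'G'
  → '(P,(F,N,U,K),G)'
  leaf 'R' → 'R'
→ '((P,(F,N,U,K),G),R)'
Final: ((P,(F,N,U,K),G),R);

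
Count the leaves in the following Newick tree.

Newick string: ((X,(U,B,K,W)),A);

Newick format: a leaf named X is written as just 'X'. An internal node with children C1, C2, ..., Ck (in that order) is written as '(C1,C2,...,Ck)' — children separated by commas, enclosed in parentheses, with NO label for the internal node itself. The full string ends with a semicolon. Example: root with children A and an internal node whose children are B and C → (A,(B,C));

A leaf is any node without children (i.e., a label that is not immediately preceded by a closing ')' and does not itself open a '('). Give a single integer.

Answer: 6

Derivation:
Newick: ((X,(U,B,K,W)),A);
Scan left-to-right; a leaf is any maximal label run not followed by '(':
  pos 2: leaf 'X' → count = 1
  pos 5: leaf 'U' → count = 2
  pos 7: leaf 'B' → count = 3
  pos 9: leaf 'K' → count = 4
  pos 11: leaf 'W' → count = 5
  pos 15: leaf 'A' → count = 6
Total leaves: 6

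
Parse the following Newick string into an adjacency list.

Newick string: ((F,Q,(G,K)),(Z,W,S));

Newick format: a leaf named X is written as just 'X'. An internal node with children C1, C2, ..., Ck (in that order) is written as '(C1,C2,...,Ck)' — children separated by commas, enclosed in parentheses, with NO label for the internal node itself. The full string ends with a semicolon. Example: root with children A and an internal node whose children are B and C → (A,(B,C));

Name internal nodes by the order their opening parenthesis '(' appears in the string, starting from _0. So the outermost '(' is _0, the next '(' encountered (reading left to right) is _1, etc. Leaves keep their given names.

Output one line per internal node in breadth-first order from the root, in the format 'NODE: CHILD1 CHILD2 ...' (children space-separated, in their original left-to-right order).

Input: ((F,Q,(G,K)),(Z,W,S));
Scanning left-to-right, naming '(' by encounter order:
  pos 0: '(' -> open internal node _0 (depth 1)
  pos 1: '(' -> open internal node _1 (depth 2)
  pos 6: '(' -> open internal node _2 (depth 3)
  pos 10: ')' -> close internal node _2 (now at depth 2)
  pos 11: ')' -> close internal node _1 (now at depth 1)
  pos 13: '(' -> open internal node _3 (depth 2)
  pos 19: ')' -> close internal node _3 (now at depth 1)
  pos 20: ')' -> close internal node _0 (now at depth 0)
Total internal nodes: 4
BFS adjacency from root:
  _0: _1 _3
  _1: F Q _2
  _3: Z W S
  _2: G K

Answer: _0: _1 _3
_1: F Q _2
_3: Z W S
_2: G K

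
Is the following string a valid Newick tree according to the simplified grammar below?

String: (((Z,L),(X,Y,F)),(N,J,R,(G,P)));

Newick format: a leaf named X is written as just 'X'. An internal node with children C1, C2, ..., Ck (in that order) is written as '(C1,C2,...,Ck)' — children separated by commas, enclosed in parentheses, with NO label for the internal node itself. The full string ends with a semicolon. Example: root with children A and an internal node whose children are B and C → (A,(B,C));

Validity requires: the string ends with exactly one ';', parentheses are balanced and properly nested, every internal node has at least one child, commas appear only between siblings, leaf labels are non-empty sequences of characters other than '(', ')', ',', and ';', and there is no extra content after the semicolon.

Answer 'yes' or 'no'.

Input: (((Z,L),(X,Y,F)),(N,J,R,(G,P)));
Paren balance: 6 '(' vs 6 ')' OK
Ends with single ';': True
Full parse: OK
Valid: True

Answer: yes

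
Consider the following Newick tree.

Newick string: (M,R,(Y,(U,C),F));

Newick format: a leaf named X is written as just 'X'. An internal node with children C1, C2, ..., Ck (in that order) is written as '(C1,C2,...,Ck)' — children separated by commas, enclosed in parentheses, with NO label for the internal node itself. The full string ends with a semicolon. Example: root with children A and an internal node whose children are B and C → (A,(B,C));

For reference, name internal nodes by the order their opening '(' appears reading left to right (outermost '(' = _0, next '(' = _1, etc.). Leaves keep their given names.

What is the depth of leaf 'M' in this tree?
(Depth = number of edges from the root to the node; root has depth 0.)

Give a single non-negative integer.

Newick: (M,R,(Y,(U,C),F));
Naming internals by '(' encounter order: outermost '(' = _0, next = _1, ...
Query node: M
Path from root: _0 -> M
Depth of M: 1 (number of edges from root)

Answer: 1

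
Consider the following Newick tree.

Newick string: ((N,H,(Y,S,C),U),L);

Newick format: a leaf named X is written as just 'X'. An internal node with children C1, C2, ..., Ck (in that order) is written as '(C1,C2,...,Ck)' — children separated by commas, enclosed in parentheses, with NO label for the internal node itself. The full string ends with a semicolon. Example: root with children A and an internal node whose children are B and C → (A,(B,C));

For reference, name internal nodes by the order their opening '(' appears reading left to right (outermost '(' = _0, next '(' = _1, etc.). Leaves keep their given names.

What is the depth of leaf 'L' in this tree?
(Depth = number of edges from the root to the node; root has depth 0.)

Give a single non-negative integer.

Newick: ((N,H,(Y,S,C),U),L);
Naming internals by '(' encounter order: outermost '(' = _0, next = _1, ...
Query node: L
Path from root: _0 -> L
Depth of L: 1 (number of edges from root)

Answer: 1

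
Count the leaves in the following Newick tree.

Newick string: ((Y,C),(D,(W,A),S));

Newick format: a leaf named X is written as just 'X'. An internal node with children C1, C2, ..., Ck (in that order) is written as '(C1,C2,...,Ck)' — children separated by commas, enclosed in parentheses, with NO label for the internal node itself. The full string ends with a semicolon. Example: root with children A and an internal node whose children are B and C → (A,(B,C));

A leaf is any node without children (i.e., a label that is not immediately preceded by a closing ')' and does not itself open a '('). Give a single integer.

Newick: ((Y,C),(D,(W,A),S));
Scan left-to-right; a leaf is any maximal label run not followed by '(':
  pos 2: leaf 'Y' → count = 1
  pos 4: leaf 'C' → count = 2
  pos 8: leaf 'D' → count = 3
  pos 11: leaf 'W' → count = 4
  pos 13: leaf 'A' → count = 5
  pos 16: leaf 'S' → count = 6
Total leaves: 6

Answer: 6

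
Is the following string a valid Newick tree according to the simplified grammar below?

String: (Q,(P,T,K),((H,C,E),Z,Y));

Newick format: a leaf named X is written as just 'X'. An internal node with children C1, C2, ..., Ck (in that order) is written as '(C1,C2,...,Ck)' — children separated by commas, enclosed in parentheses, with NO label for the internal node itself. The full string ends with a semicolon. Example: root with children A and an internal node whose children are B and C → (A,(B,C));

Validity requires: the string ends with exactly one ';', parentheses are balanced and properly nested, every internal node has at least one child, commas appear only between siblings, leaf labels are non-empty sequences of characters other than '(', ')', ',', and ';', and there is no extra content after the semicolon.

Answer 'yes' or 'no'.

Answer: yes

Derivation:
Input: (Q,(P,T,K),((H,C,E),Z,Y));
Paren balance: 4 '(' vs 4 ')' OK
Ends with single ';': True
Full parse: OK
Valid: True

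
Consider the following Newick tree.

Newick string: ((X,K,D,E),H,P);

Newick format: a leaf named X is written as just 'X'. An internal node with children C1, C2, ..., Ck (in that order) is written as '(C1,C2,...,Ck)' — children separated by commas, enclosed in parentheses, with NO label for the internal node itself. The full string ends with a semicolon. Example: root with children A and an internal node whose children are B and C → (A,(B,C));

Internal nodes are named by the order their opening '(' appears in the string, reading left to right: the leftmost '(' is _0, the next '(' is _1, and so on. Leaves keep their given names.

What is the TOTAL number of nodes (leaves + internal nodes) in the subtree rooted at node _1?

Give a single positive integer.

Answer: 5

Derivation:
Newick: ((X,K,D,E),H,P);
Locate _1: it is the '(' at position 1 (the 2nd '(' reading left to right).
Query: subtree rooted at _1
_1: subtree_size = 1 + 4
  X: subtree_size = 1 + 0
  K: subtree_size = 1 + 0
  D: subtree_size = 1 + 0
  E: subtree_size = 1 + 0
Total subtree size of _1: 5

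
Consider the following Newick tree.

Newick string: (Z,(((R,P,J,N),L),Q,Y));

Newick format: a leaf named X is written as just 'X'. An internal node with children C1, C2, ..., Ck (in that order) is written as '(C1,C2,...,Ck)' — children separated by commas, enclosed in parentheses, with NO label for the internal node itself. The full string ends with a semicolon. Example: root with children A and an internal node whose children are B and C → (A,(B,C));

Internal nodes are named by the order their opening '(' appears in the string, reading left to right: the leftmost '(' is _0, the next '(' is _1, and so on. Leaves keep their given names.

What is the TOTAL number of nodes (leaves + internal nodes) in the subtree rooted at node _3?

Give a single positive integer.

Newick: (Z,(((R,P,J,N),L),Q,Y));
Locate _3: it is the '(' at position 5 (the 4th '(' reading left to right).
Query: subtree rooted at _3
_3: subtree_size = 1 + 4
  R: subtree_size = 1 + 0
  P: subtree_size = 1 + 0
  J: subtree_size = 1 + 0
  N: subtree_size = 1 + 0
Total subtree size of _3: 5

Answer: 5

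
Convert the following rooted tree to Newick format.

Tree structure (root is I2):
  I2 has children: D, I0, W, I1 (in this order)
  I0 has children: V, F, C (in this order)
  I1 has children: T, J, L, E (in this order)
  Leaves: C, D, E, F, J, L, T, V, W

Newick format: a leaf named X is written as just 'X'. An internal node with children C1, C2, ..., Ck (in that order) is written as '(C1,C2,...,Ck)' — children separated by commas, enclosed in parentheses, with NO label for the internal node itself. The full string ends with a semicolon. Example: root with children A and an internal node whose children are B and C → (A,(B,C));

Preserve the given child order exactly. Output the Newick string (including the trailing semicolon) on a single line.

Answer: (D,(V,F,C),W,(T,J,L,E));

Derivation:
internal I2 with children ['D', 'I0', 'W', 'I1']
  leaf 'D' → 'D'
  internal I0 with children ['V', 'F', 'C']
    leaf 'V' → 'V'
    leaf 'F' → 'F'
    leaf 'C' → 'C'
  → '(V,F,C)'
  leaf 'W' → 'W'
  internal I1 with children ['T', 'J', 'L', 'E']
    leaf 'T' → 'T'
    leaf 'J' → 'J'
    leaf 'L' → 'L'
    leaf 'E' → 'E'
  → '(T,J,L,E)'
→ '(D,(V,F,C),W,(T,J,L,E))'
Final: (D,(V,F,C),W,(T,J,L,E));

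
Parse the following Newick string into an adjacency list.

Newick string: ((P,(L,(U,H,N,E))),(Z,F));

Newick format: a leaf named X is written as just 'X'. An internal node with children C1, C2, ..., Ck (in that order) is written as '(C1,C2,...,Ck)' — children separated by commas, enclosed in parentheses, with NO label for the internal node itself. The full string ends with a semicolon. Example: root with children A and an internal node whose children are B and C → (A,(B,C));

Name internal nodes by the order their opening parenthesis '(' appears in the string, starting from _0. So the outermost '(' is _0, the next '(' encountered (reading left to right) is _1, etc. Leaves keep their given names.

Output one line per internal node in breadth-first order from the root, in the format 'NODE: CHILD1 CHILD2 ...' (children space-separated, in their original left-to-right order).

Answer: _0: _1 _4
_1: P _2
_4: Z F
_2: L _3
_3: U H N E

Derivation:
Input: ((P,(L,(U,H,N,E))),(Z,F));
Scanning left-to-right, naming '(' by encounter order:
  pos 0: '(' -> open internal node _0 (depth 1)
  pos 1: '(' -> open internal node _1 (depth 2)
  pos 4: '(' -> open internal node _2 (depth 3)
  pos 7: '(' -> open internal node _3 (depth 4)
  pos 15: ')' -> close internal node _3 (now at depth 3)
  pos 16: ')' -> close internal node _2 (now at depth 2)
  pos 17: ')' -> close internal node _1 (now at depth 1)
  pos 19: '(' -> open internal node _4 (depth 2)
  pos 23: ')' -> close internal node _4 (now at depth 1)
  pos 24: ')' -> close internal node _0 (now at depth 0)
Total internal nodes: 5
BFS adjacency from root:
  _0: _1 _4
  _1: P _2
  _4: Z F
  _2: L _3
  _3: U H N E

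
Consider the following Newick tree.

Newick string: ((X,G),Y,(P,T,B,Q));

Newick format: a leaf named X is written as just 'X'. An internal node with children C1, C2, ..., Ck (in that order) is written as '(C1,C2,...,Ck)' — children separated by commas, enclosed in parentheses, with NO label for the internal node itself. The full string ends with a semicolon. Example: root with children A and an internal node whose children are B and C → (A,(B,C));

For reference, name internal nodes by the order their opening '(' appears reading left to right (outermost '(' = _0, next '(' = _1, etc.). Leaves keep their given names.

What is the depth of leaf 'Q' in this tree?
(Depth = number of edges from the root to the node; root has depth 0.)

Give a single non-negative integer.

Newick: ((X,G),Y,(P,T,B,Q));
Naming internals by '(' encounter order: outermost '(' = _0, next = _1, ...
Query node: Q
Path from root: _0 -> _2 -> Q
Depth of Q: 2 (number of edges from root)

Answer: 2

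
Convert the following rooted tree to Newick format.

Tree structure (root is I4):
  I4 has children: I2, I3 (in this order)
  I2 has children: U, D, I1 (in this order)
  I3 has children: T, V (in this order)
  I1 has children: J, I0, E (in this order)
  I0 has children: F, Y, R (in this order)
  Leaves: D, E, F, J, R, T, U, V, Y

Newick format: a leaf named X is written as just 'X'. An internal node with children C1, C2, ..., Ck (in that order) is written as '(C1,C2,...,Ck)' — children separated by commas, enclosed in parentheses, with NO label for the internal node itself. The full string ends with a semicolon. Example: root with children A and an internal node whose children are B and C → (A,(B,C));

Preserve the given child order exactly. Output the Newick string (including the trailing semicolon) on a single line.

internal I4 with children ['I2', 'I3']
  internal I2 with children ['U', 'D', 'I1']
    leaf 'U' → 'U'
    leaf 'D' → 'D'
    internal I1 with children ['J', 'I0', 'E']
      leaf 'J' → 'J'
      internal I0 with children ['F', 'Y', 'R']
        leaf 'F' → 'F'
        leaf 'Y' → 'Y'
        leaf 'R' → 'R'
      → '(F,Y,R)'
      leaf 'E' → 'E'
    → '(J,(F,Y,R),E)'
  → '(U,D,(J,(F,Y,R),E))'
  internal I3 with children ['T', 'V']
    leaf 'T' → 'T'
    leaf 'V' → 'V'
  → '(T,V)'
→ '((U,D,(J,(F,Y,R),E)),(T,V))'
Final: ((U,D,(J,(F,Y,R),E)),(T,V));

Answer: ((U,D,(J,(F,Y,R),E)),(T,V));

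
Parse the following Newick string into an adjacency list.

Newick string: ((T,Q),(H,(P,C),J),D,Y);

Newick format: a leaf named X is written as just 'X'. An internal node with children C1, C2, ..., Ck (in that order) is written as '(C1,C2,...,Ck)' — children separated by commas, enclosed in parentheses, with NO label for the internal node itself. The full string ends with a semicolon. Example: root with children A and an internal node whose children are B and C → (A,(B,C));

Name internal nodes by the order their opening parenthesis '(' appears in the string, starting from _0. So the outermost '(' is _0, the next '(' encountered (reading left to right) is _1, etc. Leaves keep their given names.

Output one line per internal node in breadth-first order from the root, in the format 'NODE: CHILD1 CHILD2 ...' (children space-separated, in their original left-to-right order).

Input: ((T,Q),(H,(P,C),J),D,Y);
Scanning left-to-right, naming '(' by encounter order:
  pos 0: '(' -> open internal node _0 (depth 1)
  pos 1: '(' -> open internal node _1 (depth 2)
  pos 5: ')' -> close internal node _1 (now at depth 1)
  pos 7: '(' -> open internal node _2 (depth 2)
  pos 10: '(' -> open internal node _3 (depth 3)
  pos 14: ')' -> close internal node _3 (now at depth 2)
  pos 17: ')' -> close internal node _2 (now at depth 1)
  pos 22: ')' -> close internal node _0 (now at depth 0)
Total internal nodes: 4
BFS adjacency from root:
  _0: _1 _2 D Y
  _1: T Q
  _2: H _3 J
  _3: P C

Answer: _0: _1 _2 D Y
_1: T Q
_2: H _3 J
_3: P C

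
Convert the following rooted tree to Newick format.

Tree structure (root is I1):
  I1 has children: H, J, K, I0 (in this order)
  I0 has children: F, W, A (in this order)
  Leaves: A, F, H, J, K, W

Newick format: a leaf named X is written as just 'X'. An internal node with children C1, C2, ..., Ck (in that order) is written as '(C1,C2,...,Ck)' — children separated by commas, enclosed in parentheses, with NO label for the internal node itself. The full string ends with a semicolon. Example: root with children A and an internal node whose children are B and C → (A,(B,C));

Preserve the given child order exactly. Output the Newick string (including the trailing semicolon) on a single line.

Answer: (H,J,K,(F,W,A));

Derivation:
internal I1 with children ['H', 'J', 'K', 'I0']
  leaf 'H' → 'H'
  leaf 'J' → 'J'
  leaf 'K' → 'K'
  internal I0 with children ['F', 'W', 'A']
    leaf 'F' → 'F'
    leaf 'W' → 'W'
    leaf 'A' → 'A'
  → '(F,W,A)'
→ '(H,J,K,(F,W,A))'
Final: (H,J,K,(F,W,A));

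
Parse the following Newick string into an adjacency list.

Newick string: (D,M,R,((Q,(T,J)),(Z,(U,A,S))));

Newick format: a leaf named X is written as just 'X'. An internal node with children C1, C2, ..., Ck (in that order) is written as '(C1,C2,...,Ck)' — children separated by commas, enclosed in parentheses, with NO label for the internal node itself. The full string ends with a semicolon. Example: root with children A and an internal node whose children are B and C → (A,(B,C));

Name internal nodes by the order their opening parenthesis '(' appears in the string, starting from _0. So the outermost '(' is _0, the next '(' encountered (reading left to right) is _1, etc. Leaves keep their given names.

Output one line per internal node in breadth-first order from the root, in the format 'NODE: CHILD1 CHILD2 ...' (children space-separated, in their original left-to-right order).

Answer: _0: D M R _1
_1: _2 _4
_2: Q _3
_4: Z _5
_3: T J
_5: U A S

Derivation:
Input: (D,M,R,((Q,(T,J)),(Z,(U,A,S))));
Scanning left-to-right, naming '(' by encounter order:
  pos 0: '(' -> open internal node _0 (depth 1)
  pos 7: '(' -> open internal node _1 (depth 2)
  pos 8: '(' -> open internal node _2 (depth 3)
  pos 11: '(' -> open internal node _3 (depth 4)
  pos 15: ')' -> close internal node _3 (now at depth 3)
  pos 16: ')' -> close internal node _2 (now at depth 2)
  pos 18: '(' -> open internal node _4 (depth 3)
  pos 21: '(' -> open internal node _5 (depth 4)
  pos 27: ')' -> close internal node _5 (now at depth 3)
  pos 28: ')' -> close internal node _4 (now at depth 2)
  pos 29: ')' -> close internal node _1 (now at depth 1)
  pos 30: ')' -> close internal node _0 (now at depth 0)
Total internal nodes: 6
BFS adjacency from root:
  _0: D M R _1
  _1: _2 _4
  _2: Q _3
  _4: Z _5
  _3: T J
  _5: U A S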